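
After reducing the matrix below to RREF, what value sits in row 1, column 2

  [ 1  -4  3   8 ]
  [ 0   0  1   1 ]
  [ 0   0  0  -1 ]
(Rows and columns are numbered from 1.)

-4

r3 -> -1·r3
  [ 1  -4  3  8 ]
  [ 0   0  1  1 ]
  [ 0   0  0  1 ]
r2 -> r2 − r3
  [ 1  -4  3  8 ]
  [ 0   0  1  0 ]
  [ 0   0  0  1 ]
r1 -> r1 − 8·r3
  [ 1  -4  3  0 ]
  [ 0   0  1  0 ]
  [ 0   0  0  1 ]
r1 -> r1 − 3·r2
  [ 1  -4  0  0 ]
  [ 0   0  1  0 ]
  [ 0   0  0  1 ]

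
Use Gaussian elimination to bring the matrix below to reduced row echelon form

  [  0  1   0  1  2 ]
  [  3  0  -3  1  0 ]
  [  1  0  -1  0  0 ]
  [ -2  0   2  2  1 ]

[[1, 0, -1, 0, 0], [0, 1, 0, 0, 0], [0, 0, 0, 1, 0], [0, 0, 0, 0, 1]]

ρ1 ↔ ρ2
  [  3  0  -3  1  0 ]
  [  0  1   0  1  2 ]
  [  1  0  -1  0  0 ]
  [ -2  0   2  2  1 ]
ρ1 := 1/3·ρ1
  [  1  0  -1  1/3  0 ]
  [  0  1   0    1  2 ]
  [  1  0  -1    0  0 ]
  [ -2  0   2    2  1 ]
ρ3 := ρ3 − ρ1
  [  1  0  -1   1/3  0 ]
  [  0  1   0     1  2 ]
  [  0  0   0  -1/3  0 ]
  [ -2  0   2     2  1 ]
ρ4 := ρ4 + 2·ρ1
  [ 1  0  -1   1/3  0 ]
  [ 0  1   0     1  2 ]
  [ 0  0   0  -1/3  0 ]
  [ 0  0   0   8/3  1 ]
ρ3 := -3·ρ3
  [ 1  0  -1  1/3  0 ]
  [ 0  1   0    1  2 ]
  [ 0  0   0    1  0 ]
  [ 0  0   0  8/3  1 ]
ρ4 := ρ4 − 8/3·ρ3
  [ 1  0  -1  1/3  0 ]
  [ 0  1   0    1  2 ]
  [ 0  0   0    1  0 ]
  [ 0  0   0    0  1 ]
ρ2 := ρ2 − 2·ρ4
  [ 1  0  -1  1/3  0 ]
  [ 0  1   0    1  0 ]
  [ 0  0   0    1  0 ]
  [ 0  0   0    0  1 ]
ρ2 := ρ2 − ρ3
  [ 1  0  -1  1/3  0 ]
  [ 0  1   0    0  0 ]
  [ 0  0   0    1  0 ]
  [ 0  0   0    0  1 ]
ρ1 := ρ1 − 1/3·ρ3
  [ 1  0  -1  0  0 ]
  [ 0  1   0  0  0 ]
  [ 0  0   0  1  0 ]
  [ 0  0   0  0  1 ]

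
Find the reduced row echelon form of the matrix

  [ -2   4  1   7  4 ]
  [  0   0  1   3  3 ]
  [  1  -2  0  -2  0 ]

[[1, -2, 0, -2, 0], [0, 0, 1, 3, 0], [0, 0, 0, 0, 1]]

r1 ← -1/2·r1
r3 ← r3 − r1
r3 ← r3 − 1/2·r2
r3 ← 2·r3
r2 ← r2 − 3·r3
r1 ← r1 + 2·r3
r1 ← r1 + 1/2·r2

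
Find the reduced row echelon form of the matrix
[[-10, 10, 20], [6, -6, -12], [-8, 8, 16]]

[[1, -1, -2], [0, 0, 0], [0, 0, 0]]

R1 := -1/10·R1
  [  1  -1   -2 ]
  [  6  -6  -12 ]
  [ -8   8   16 ]
R2 := R2 − 6·R1
  [  1  -1  -2 ]
  [  0   0   0 ]
  [ -8   8  16 ]
R3 := R3 + 8·R1
  [ 1  -1  -2 ]
  [ 0   0   0 ]
  [ 0   0   0 ]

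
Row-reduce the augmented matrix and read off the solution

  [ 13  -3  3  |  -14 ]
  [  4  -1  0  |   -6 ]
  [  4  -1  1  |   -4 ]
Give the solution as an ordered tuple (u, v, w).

ρ1 := 1/13·ρ1
  [ 1  -3/13  3/13  |  -14/13 ]
  [ 4     -1     0  |      -6 ]
  [ 4     -1     1  |      -4 ]
ρ2 := ρ2 − 4·ρ1
  [ 1  -3/13    3/13  |  -14/13 ]
  [ 0  -1/13  -12/13  |  -22/13 ]
  [ 4     -1       1  |      -4 ]
ρ3 := ρ3 − 4·ρ1
  [ 1  -3/13    3/13  |  -14/13 ]
  [ 0  -1/13  -12/13  |  -22/13 ]
  [ 0  -1/13    1/13  |    4/13 ]
ρ2 := -13·ρ2
  [ 1  -3/13  3/13  |  -14/13 ]
  [ 0      1    12  |      22 ]
  [ 0  -1/13  1/13  |    4/13 ]
ρ3 := ρ3 + 1/13·ρ2
  [ 1  -3/13  3/13  |  -14/13 ]
  [ 0      1    12  |      22 ]
  [ 0      0     1  |       2 ]
ρ2 := ρ2 − 12·ρ3
  [ 1  -3/13  3/13  |  -14/13 ]
  [ 0      1     0  |      -2 ]
  [ 0      0     1  |       2 ]
ρ1 := ρ1 − 3/13·ρ3
  [ 1  -3/13  0  |  -20/13 ]
  [ 0      1  0  |      -2 ]
  [ 0      0  1  |       2 ]
ρ1 := ρ1 + 3/13·ρ2
  [ 1  0  0  |  -2 ]
  [ 0  1  0  |  -2 ]
  [ 0  0  1  |   2 ]
Reading off the last column: u = -2, v = -2, w = 2.

(-2, -2, 2)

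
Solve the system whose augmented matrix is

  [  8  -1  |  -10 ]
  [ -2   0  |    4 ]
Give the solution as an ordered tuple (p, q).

(-2, -6)

Multiply r1 by 1/8.
  [  1  -1/8  |  -5/4 ]
  [ -2     0  |     4 ]
Add 2 times r1 to r2.
  [ 1  -1/8  |  -5/4 ]
  [ 0  -1/4  |   3/2 ]
Multiply r2 by -4.
  [ 1  -1/8  |  -5/4 ]
  [ 0     1  |    -6 ]
Add 1/8 times r2 to r1.
  [ 1  0  |  -2 ]
  [ 0  1  |  -6 ]
Reading off the last column: p = -2, q = -6.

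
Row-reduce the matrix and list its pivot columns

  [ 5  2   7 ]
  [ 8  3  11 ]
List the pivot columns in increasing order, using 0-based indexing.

ρ1 ← 1/5·ρ1
  [ 1  2/5  7/5 ]
  [ 8    3   11 ]
ρ2 ← ρ2 − 8·ρ1
  [ 1   2/5   7/5 ]
  [ 0  -1/5  -1/5 ]
ρ2 ← -5·ρ2
  [ 1  2/5  7/5 ]
  [ 0    1    1 ]
ρ1 ← ρ1 − 2/5·ρ2
  [ 1  0  1 ]
  [ 0  1  1 ]
Pivot columns are the columns containing a leading 1.

0, 1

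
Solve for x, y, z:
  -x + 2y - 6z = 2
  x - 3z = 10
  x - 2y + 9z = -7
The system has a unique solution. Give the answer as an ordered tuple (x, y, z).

Form the augmented matrix and row-reduce:
  [ -1   2  -6  |   2 ]
  [  1   0  -3  |  10 ]
  [  1  -2   9  |  -7 ]
R1 → -1·R1
R2 → R2 − R1
R3 → R3 − R1
R2 → 1/2·R2
R3 → 1/3·R3
R2 → R2 + 9/2·R3
R1 → R1 − 6·R3
R1 → R1 + 2·R2
Reading off the last column: x = 5, y = -3/2, z = -5/3.

(5, -3/2, -5/3)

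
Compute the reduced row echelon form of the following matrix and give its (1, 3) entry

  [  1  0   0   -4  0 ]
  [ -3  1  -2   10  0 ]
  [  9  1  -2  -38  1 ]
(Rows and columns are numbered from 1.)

Add 3 times r1 to r2.
  [ 1  0   0   -4  0 ]
  [ 0  1  -2   -2  0 ]
  [ 9  1  -2  -38  1 ]
Subtract 9 times r1 from r3.
  [ 1  0   0  -4  0 ]
  [ 0  1  -2  -2  0 ]
  [ 0  1  -2  -2  1 ]
Subtract r2 from r3.
  [ 1  0   0  -4  0 ]
  [ 0  1  -2  -2  0 ]
  [ 0  0   0   0  1 ]

0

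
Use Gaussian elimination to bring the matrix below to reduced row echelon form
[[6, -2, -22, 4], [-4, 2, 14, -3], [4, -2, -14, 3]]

[[1, 0, -4, 1/2], [0, 1, -1, -1/2], [0, 0, 0, 0]]

R1 := 1/6·R1
  [  1  -1/3  -11/3  2/3 ]
  [ -4     2     14   -3 ]
  [  4    -2    -14    3 ]
R2 := R2 + 4·R1
  [ 1  -1/3  -11/3   2/3 ]
  [ 0   2/3   -2/3  -1/3 ]
  [ 4    -2    -14     3 ]
R3 := R3 − 4·R1
  [ 1  -1/3  -11/3   2/3 ]
  [ 0   2/3   -2/3  -1/3 ]
  [ 0  -2/3    2/3   1/3 ]
R2 := 3/2·R2
  [ 1  -1/3  -11/3   2/3 ]
  [ 0     1     -1  -1/2 ]
  [ 0  -2/3    2/3   1/3 ]
R3 := R3 + 2/3·R2
  [ 1  -1/3  -11/3   2/3 ]
  [ 0     1     -1  -1/2 ]
  [ 0     0      0     0 ]
R1 := R1 + 1/3·R2
  [ 1  0  -4   1/2 ]
  [ 0  1  -1  -1/2 ]
  [ 0  0   0     0 ]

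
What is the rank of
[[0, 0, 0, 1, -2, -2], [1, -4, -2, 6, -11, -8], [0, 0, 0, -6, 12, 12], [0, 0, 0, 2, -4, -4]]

rank = 2

r1 <-> r2
  [ 1  -4  -2   6  -11  -8 ]
  [ 0   0   0   1   -2  -2 ]
  [ 0   0   0  -6   12  12 ]
  [ 0   0   0   2   -4  -4 ]
r3 → r3 + 6·r2
  [ 1  -4  -2  6  -11  -8 ]
  [ 0   0   0  1   -2  -2 ]
  [ 0   0   0  0    0   0 ]
  [ 0   0   0  2   -4  -4 ]
r4 → r4 − 2·r2
  [ 1  -4  -2  6  -11  -8 ]
  [ 0   0   0  1   -2  -2 ]
  [ 0   0   0  0    0   0 ]
  [ 0   0   0  0    0   0 ]
r1 → r1 − 6·r2
  [ 1  -4  -2  0   1   4 ]
  [ 0   0   0  1  -2  -2 ]
  [ 0   0   0  0   0   0 ]
  [ 0   0   0  0   0   0 ]
The reduced form has 2 nonzero rows.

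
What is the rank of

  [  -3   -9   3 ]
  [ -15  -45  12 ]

rank = 2

r1 := -1/3·r1
r2 := r2 + 15·r1
r2 := -1/3·r2
r1 := r1 + r2
The reduced form has 2 nonzero rows.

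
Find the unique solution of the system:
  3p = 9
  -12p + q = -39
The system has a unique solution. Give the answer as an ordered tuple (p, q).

Form the augmented matrix and row-reduce:
  [   3  0  |    9 ]
  [ -12  1  |  -39 ]
R1 -> 1/3·R1
  [   1  0  |    3 ]
  [ -12  1  |  -39 ]
R2 -> R2 + 12·R1
  [ 1  0  |   3 ]
  [ 0  1  |  -3 ]
Reading off the last column: p = 3, q = -3.

(3, -3)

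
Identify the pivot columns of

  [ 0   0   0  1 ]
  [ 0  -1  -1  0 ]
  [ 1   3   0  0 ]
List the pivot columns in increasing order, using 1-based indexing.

r1 <=> r3
  [ 1   3   0  0 ]
  [ 0  -1  -1  0 ]
  [ 0   0   0  1 ]
r2 → -1·r2
  [ 1  3  0  0 ]
  [ 0  1  1  0 ]
  [ 0  0  0  1 ]
r1 → r1 − 3·r2
  [ 1  0  -3  0 ]
  [ 0  1   1  0 ]
  [ 0  0   0  1 ]
Pivot columns are the columns containing a leading 1.

1, 2, 4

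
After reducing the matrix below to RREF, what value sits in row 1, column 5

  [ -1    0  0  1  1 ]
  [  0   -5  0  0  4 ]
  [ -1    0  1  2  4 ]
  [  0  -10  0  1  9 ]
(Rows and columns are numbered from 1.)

Multiply ρ1 by -1.
  [  1    0  0  -1  -1 ]
  [  0   -5  0   0   4 ]
  [ -1    0  1   2   4 ]
  [  0  -10  0   1   9 ]
Add ρ1 to ρ3.
  [ 1    0  0  -1  -1 ]
  [ 0   -5  0   0   4 ]
  [ 0    0  1   1   3 ]
  [ 0  -10  0   1   9 ]
Multiply ρ2 by -1/5.
  [ 1    0  0  -1    -1 ]
  [ 0    1  0   0  -4/5 ]
  [ 0    0  1   1     3 ]
  [ 0  -10  0   1     9 ]
Add 10 times ρ2 to ρ4.
  [ 1  0  0  -1    -1 ]
  [ 0  1  0   0  -4/5 ]
  [ 0  0  1   1     3 ]
  [ 0  0  0   1     1 ]
Subtract ρ4 from ρ3.
  [ 1  0  0  -1    -1 ]
  [ 0  1  0   0  -4/5 ]
  [ 0  0  1   0     2 ]
  [ 0  0  0   1     1 ]
Add ρ4 to ρ1.
  [ 1  0  0  0     0 ]
  [ 0  1  0  0  -4/5 ]
  [ 0  0  1  0     2 ]
  [ 0  0  0  1     1 ]

0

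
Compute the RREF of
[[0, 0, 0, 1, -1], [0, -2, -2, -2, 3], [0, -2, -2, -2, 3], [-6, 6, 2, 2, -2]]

Swap R1 and R4.
  [ -6   6   2   2  -2 ]
  [  0  -2  -2  -2   3 ]
  [  0  -2  -2  -2   3 ]
  [  0   0   0   1  -1 ]
Multiply R1 by -1/6.
  [ 1  -1  -1/3  -1/3  1/3 ]
  [ 0  -2    -2    -2    3 ]
  [ 0  -2    -2    -2    3 ]
  [ 0   0     0     1   -1 ]
Multiply R2 by -1/2.
  [ 1  -1  -1/3  -1/3   1/3 ]
  [ 0   1     1     1  -3/2 ]
  [ 0  -2    -2    -2     3 ]
  [ 0   0     0     1    -1 ]
Add 2 times R2 to R3.
  [ 1  -1  -1/3  -1/3   1/3 ]
  [ 0   1     1     1  -3/2 ]
  [ 0   0     0     0     0 ]
  [ 0   0     0     1    -1 ]
Swap R3 and R4.
  [ 1  -1  -1/3  -1/3   1/3 ]
  [ 0   1     1     1  -3/2 ]
  [ 0   0     0     1    -1 ]
  [ 0   0     0     0     0 ]
Subtract R3 from R2.
  [ 1  -1  -1/3  -1/3   1/3 ]
  [ 0   1     1     0  -1/2 ]
  [ 0   0     0     1    -1 ]
  [ 0   0     0     0     0 ]
Add 1/3 times R3 to R1.
  [ 1  -1  -1/3  0     0 ]
  [ 0   1     1  0  -1/2 ]
  [ 0   0     0  1    -1 ]
  [ 0   0     0  0     0 ]
Add R2 to R1.
  [ 1  0  2/3  0  -1/2 ]
  [ 0  1    1  0  -1/2 ]
  [ 0  0    0  1    -1 ]
  [ 0  0    0  0     0 ]

[[1, 0, 2/3, 0, -1/2], [0, 1, 1, 0, -1/2], [0, 0, 0, 1, -1], [0, 0, 0, 0, 0]]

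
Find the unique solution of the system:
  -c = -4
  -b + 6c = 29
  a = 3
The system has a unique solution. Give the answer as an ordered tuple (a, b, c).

Form the augmented matrix and row-reduce:
  [ 0   0  -1  |  -4 ]
  [ 0  -1   6  |  29 ]
  [ 1   0   0  |   3 ]
ρ1 <=> ρ3
  [ 1   0   0  |   3 ]
  [ 0  -1   6  |  29 ]
  [ 0   0  -1  |  -4 ]
ρ2 → -1·ρ2
  [ 1  0   0  |    3 ]
  [ 0  1  -6  |  -29 ]
  [ 0  0  -1  |   -4 ]
ρ3 → -1·ρ3
  [ 1  0   0  |    3 ]
  [ 0  1  -6  |  -29 ]
  [ 0  0   1  |    4 ]
ρ2 → ρ2 + 6·ρ3
  [ 1  0  0  |   3 ]
  [ 0  1  0  |  -5 ]
  [ 0  0  1  |   4 ]
Reading off the last column: a = 3, b = -5, c = 4.

(3, -5, 4)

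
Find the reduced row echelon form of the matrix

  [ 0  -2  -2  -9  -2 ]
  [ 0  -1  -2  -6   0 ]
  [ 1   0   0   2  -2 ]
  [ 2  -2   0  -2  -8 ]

R1 <-> R3
  [ 1   0   0   2  -2 ]
  [ 0  -1  -2  -6   0 ]
  [ 0  -2  -2  -9  -2 ]
  [ 2  -2   0  -2  -8 ]
R4 -> R4 − 2·R1
  [ 1   0   0   2  -2 ]
  [ 0  -1  -2  -6   0 ]
  [ 0  -2  -2  -9  -2 ]
  [ 0  -2   0  -6  -4 ]
R2 -> -1·R2
  [ 1   0   0   2  -2 ]
  [ 0   1   2   6   0 ]
  [ 0  -2  -2  -9  -2 ]
  [ 0  -2   0  -6  -4 ]
R3 -> R3 + 2·R2
  [ 1   0  0   2  -2 ]
  [ 0   1  2   6   0 ]
  [ 0   0  2   3  -2 ]
  [ 0  -2  0  -6  -4 ]
R4 -> R4 + 2·R2
  [ 1  0  0  2  -2 ]
  [ 0  1  2  6   0 ]
  [ 0  0  2  3  -2 ]
  [ 0  0  4  6  -4 ]
R3 -> 1/2·R3
  [ 1  0  0    2  -2 ]
  [ 0  1  2    6   0 ]
  [ 0  0  1  3/2  -1 ]
  [ 0  0  4    6  -4 ]
R4 -> R4 − 4·R3
  [ 1  0  0    2  -2 ]
  [ 0  1  2    6   0 ]
  [ 0  0  1  3/2  -1 ]
  [ 0  0  0    0   0 ]
R2 -> R2 − 2·R3
  [ 1  0  0    2  -2 ]
  [ 0  1  0    3   2 ]
  [ 0  0  1  3/2  -1 ]
  [ 0  0  0    0   0 ]

[[1, 0, 0, 2, -2], [0, 1, 0, 3, 2], [0, 0, 1, 3/2, -1], [0, 0, 0, 0, 0]]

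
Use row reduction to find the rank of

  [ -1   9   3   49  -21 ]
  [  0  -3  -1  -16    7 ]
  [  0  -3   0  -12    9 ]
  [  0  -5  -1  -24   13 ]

r1 := -1·r1
  [ 1  -9  -3  -49  21 ]
  [ 0  -3  -1  -16   7 ]
  [ 0  -3   0  -12   9 ]
  [ 0  -5  -1  -24  13 ]
r2 := -1/3·r2
  [ 1  -9   -3   -49    21 ]
  [ 0   1  1/3  16/3  -7/3 ]
  [ 0  -3    0   -12     9 ]
  [ 0  -5   -1   -24    13 ]
r3 := r3 + 3·r2
  [ 1  -9   -3   -49    21 ]
  [ 0   1  1/3  16/3  -7/3 ]
  [ 0   0    1     4     2 ]
  [ 0  -5   -1   -24    13 ]
r4 := r4 + 5·r2
  [ 1  -9   -3   -49    21 ]
  [ 0   1  1/3  16/3  -7/3 ]
  [ 0   0    1     4     2 ]
  [ 0   0  2/3   8/3   4/3 ]
r4 := r4 − 2/3·r3
  [ 1  -9   -3   -49    21 ]
  [ 0   1  1/3  16/3  -7/3 ]
  [ 0   0    1     4     2 ]
  [ 0   0    0     0     0 ]
r2 := r2 − 1/3·r3
  [ 1  -9  -3  -49  21 ]
  [ 0   1   0    4  -3 ]
  [ 0   0   1    4   2 ]
  [ 0   0   0    0   0 ]
r1 := r1 + 3·r3
  [ 1  -9  0  -37  27 ]
  [ 0   1  0    4  -3 ]
  [ 0   0  1    4   2 ]
  [ 0   0  0    0   0 ]
r1 := r1 + 9·r2
  [ 1  0  0  -1   0 ]
  [ 0  1  0   4  -3 ]
  [ 0  0  1   4   2 ]
  [ 0  0  0   0   0 ]
The reduced form has 3 nonzero rows.

rank = 3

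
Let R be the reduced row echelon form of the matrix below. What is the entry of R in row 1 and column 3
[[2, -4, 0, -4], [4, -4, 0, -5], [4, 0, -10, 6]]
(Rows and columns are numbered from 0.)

R1 := 1/2·R1
  [ 1  -2    0  -2 ]
  [ 4  -4    0  -5 ]
  [ 4   0  -10   6 ]
R2 := R2 − 4·R1
  [ 1  -2    0  -2 ]
  [ 0   4    0   3 ]
  [ 4   0  -10   6 ]
R3 := R3 − 4·R1
  [ 1  -2    0  -2 ]
  [ 0   4    0   3 ]
  [ 0   8  -10  14 ]
R2 := 1/4·R2
  [ 1  -2    0   -2 ]
  [ 0   1    0  3/4 ]
  [ 0   8  -10   14 ]
R3 := R3 − 8·R2
  [ 1  -2    0   -2 ]
  [ 0   1    0  3/4 ]
  [ 0   0  -10    8 ]
R3 := -1/10·R3
  [ 1  -2  0    -2 ]
  [ 0   1  0   3/4 ]
  [ 0   0  1  -4/5 ]
R1 := R1 + 2·R2
  [ 1  0  0  -1/2 ]
  [ 0  1  0   3/4 ]
  [ 0  0  1  -4/5 ]

3/4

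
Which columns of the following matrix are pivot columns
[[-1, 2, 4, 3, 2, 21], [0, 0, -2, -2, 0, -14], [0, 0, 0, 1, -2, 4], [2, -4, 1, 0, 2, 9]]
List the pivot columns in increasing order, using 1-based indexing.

1, 3, 4

Multiply R1 by -1.
  [ 1  -2  -4  -3  -2  -21 ]
  [ 0   0  -2  -2   0  -14 ]
  [ 0   0   0   1  -2    4 ]
  [ 2  -4   1   0   2    9 ]
Subtract 2 times R1 from R4.
  [ 1  -2  -4  -3  -2  -21 ]
  [ 0   0  -2  -2   0  -14 ]
  [ 0   0   0   1  -2    4 ]
  [ 0   0   9   6   6   51 ]
Multiply R2 by -1/2.
  [ 1  -2  -4  -3  -2  -21 ]
  [ 0   0   1   1   0    7 ]
  [ 0   0   0   1  -2    4 ]
  [ 0   0   9   6   6   51 ]
Subtract 9 times R2 from R4.
  [ 1  -2  -4  -3  -2  -21 ]
  [ 0   0   1   1   0    7 ]
  [ 0   0   0   1  -2    4 ]
  [ 0   0   0  -3   6  -12 ]
Add 3 times R3 to R4.
  [ 1  -2  -4  -3  -2  -21 ]
  [ 0   0   1   1   0    7 ]
  [ 0   0   0   1  -2    4 ]
  [ 0   0   0   0   0    0 ]
Subtract R3 from R2.
  [ 1  -2  -4  -3  -2  -21 ]
  [ 0   0   1   0   2    3 ]
  [ 0   0   0   1  -2    4 ]
  [ 0   0   0   0   0    0 ]
Add 3 times R3 to R1.
  [ 1  -2  -4  0  -8  -9 ]
  [ 0   0   1  0   2   3 ]
  [ 0   0   0  1  -2   4 ]
  [ 0   0   0  0   0   0 ]
Add 4 times R2 to R1.
  [ 1  -2  0  0   0  3 ]
  [ 0   0  1  0   2  3 ]
  [ 0   0  0  1  -2  4 ]
  [ 0   0  0  0   0  0 ]
Pivot columns are the columns containing a leading 1.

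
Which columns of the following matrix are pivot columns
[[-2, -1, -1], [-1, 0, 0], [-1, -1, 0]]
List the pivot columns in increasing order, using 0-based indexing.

R1 -> -1/2·R1
R2 -> R2 + R1
R3 -> R3 + R1
R2 -> 2·R2
R3 -> R3 + 1/2·R2
R2 -> R2 − R3
R1 -> R1 − 1/2·R3
R1 -> R1 − 1/2·R2
Pivot columns are the columns containing a leading 1.

0, 1, 2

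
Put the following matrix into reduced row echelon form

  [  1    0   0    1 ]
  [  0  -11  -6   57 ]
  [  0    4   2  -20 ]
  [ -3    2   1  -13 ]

[[1, 0, 0, 1], [0, 1, 0, -3], [0, 0, 1, -4], [0, 0, 0, 0]]

Add 3 times R1 to R4.
  [ 1    0   0    1 ]
  [ 0  -11  -6   57 ]
  [ 0    4   2  -20 ]
  [ 0    2   1  -10 ]
Multiply R2 by -1/11.
  [ 1  0     0       1 ]
  [ 0  1  6/11  -57/11 ]
  [ 0  4     2     -20 ]
  [ 0  2     1     -10 ]
Subtract 4 times R2 from R3.
  [ 1  0      0       1 ]
  [ 0  1   6/11  -57/11 ]
  [ 0  0  -2/11    8/11 ]
  [ 0  2      1     -10 ]
Subtract 2 times R2 from R4.
  [ 1  0      0       1 ]
  [ 0  1   6/11  -57/11 ]
  [ 0  0  -2/11    8/11 ]
  [ 0  0  -1/11    4/11 ]
Multiply R3 by -11/2.
  [ 1  0      0       1 ]
  [ 0  1   6/11  -57/11 ]
  [ 0  0      1      -4 ]
  [ 0  0  -1/11    4/11 ]
Add 1/11 times R3 to R4.
  [ 1  0     0       1 ]
  [ 0  1  6/11  -57/11 ]
  [ 0  0     1      -4 ]
  [ 0  0     0       0 ]
Subtract 6/11 times R3 from R2.
  [ 1  0  0   1 ]
  [ 0  1  0  -3 ]
  [ 0  0  1  -4 ]
  [ 0  0  0   0 ]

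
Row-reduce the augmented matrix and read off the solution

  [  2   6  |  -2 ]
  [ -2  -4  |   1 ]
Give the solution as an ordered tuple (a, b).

R1 ← 1/2·R1
  [  1   3  |  -1 ]
  [ -2  -4  |   1 ]
R2 ← R2 + 2·R1
  [ 1  3  |  -1 ]
  [ 0  2  |  -1 ]
R2 ← 1/2·R2
  [ 1  3  |    -1 ]
  [ 0  1  |  -1/2 ]
R1 ← R1 − 3·R2
  [ 1  0  |   1/2 ]
  [ 0  1  |  -1/2 ]
Reading off the last column: a = 1/2, b = -1/2.

(1/2, -1/2)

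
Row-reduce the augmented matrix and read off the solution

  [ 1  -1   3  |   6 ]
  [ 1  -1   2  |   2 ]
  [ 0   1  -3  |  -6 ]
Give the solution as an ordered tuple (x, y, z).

(0, 6, 4)

ρ2 := ρ2 − ρ1
ρ2 <=> ρ3
ρ3 := -1·ρ3
ρ2 := ρ2 + 3·ρ3
ρ1 := ρ1 − 3·ρ3
ρ1 := ρ1 + ρ2
Reading off the last column: x = 0, y = 6, z = 4.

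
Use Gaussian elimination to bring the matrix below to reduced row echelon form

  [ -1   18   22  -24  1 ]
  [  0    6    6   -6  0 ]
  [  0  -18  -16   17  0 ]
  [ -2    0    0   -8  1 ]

[[1, 0, 0, 4, 0], [0, 1, 0, -1/2, 0], [0, 0, 1, -1/2, 0], [0, 0, 0, 0, 1]]

Multiply R1 by -1.
  [  1  -18  -22  24  -1 ]
  [  0    6    6  -6   0 ]
  [  0  -18  -16  17   0 ]
  [ -2    0    0  -8   1 ]
Add 2 times R1 to R4.
  [ 1  -18  -22  24  -1 ]
  [ 0    6    6  -6   0 ]
  [ 0  -18  -16  17   0 ]
  [ 0  -36  -44  40  -1 ]
Multiply R2 by 1/6.
  [ 1  -18  -22  24  -1 ]
  [ 0    1    1  -1   0 ]
  [ 0  -18  -16  17   0 ]
  [ 0  -36  -44  40  -1 ]
Add 18 times R2 to R3.
  [ 1  -18  -22  24  -1 ]
  [ 0    1    1  -1   0 ]
  [ 0    0    2  -1   0 ]
  [ 0  -36  -44  40  -1 ]
Add 36 times R2 to R4.
  [ 1  -18  -22  24  -1 ]
  [ 0    1    1  -1   0 ]
  [ 0    0    2  -1   0 ]
  [ 0    0   -8   4  -1 ]
Multiply R3 by 1/2.
  [ 1  -18  -22    24  -1 ]
  [ 0    1    1    -1   0 ]
  [ 0    0    1  -1/2   0 ]
  [ 0    0   -8     4  -1 ]
Add 8 times R3 to R4.
  [ 1  -18  -22    24  -1 ]
  [ 0    1    1    -1   0 ]
  [ 0    0    1  -1/2   0 ]
  [ 0    0    0     0  -1 ]
Multiply R4 by -1.
  [ 1  -18  -22    24  -1 ]
  [ 0    1    1    -1   0 ]
  [ 0    0    1  -1/2   0 ]
  [ 0    0    0     0   1 ]
Add R4 to R1.
  [ 1  -18  -22    24  0 ]
  [ 0    1    1    -1  0 ]
  [ 0    0    1  -1/2  0 ]
  [ 0    0    0     0  1 ]
Subtract R3 from R2.
  [ 1  -18  -22    24  0 ]
  [ 0    1    0  -1/2  0 ]
  [ 0    0    1  -1/2  0 ]
  [ 0    0    0     0  1 ]
Add 22 times R3 to R1.
  [ 1  -18  0    13  0 ]
  [ 0    1  0  -1/2  0 ]
  [ 0    0  1  -1/2  0 ]
  [ 0    0  0     0  1 ]
Add 18 times R2 to R1.
  [ 1  0  0     4  0 ]
  [ 0  1  0  -1/2  0 ]
  [ 0  0  1  -1/2  0 ]
  [ 0  0  0     0  1 ]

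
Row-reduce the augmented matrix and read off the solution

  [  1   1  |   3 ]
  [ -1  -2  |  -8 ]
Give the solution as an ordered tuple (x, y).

ρ2 -> ρ2 + ρ1
  [ 1   1  |   3 ]
  [ 0  -1  |  -5 ]
ρ2 -> -1·ρ2
  [ 1  1  |  3 ]
  [ 0  1  |  5 ]
ρ1 -> ρ1 − ρ2
  [ 1  0  |  -2 ]
  [ 0  1  |   5 ]
Reading off the last column: x = -2, y = 5.

(-2, 5)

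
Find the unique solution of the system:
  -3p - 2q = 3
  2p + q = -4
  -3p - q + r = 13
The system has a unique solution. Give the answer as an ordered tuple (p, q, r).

(-5, 6, 4)

Form the augmented matrix and row-reduce:
  [ -3  -2  0  |   3 ]
  [  2   1  0  |  -4 ]
  [ -3  -1  1  |  13 ]
R1 ← -1/3·R1
  [  1  2/3  0  |  -1 ]
  [  2    1  0  |  -4 ]
  [ -3   -1  1  |  13 ]
R2 ← R2 − 2·R1
  [  1   2/3  0  |  -1 ]
  [  0  -1/3  0  |  -2 ]
  [ -3    -1  1  |  13 ]
R3 ← R3 + 3·R1
  [ 1   2/3  0  |  -1 ]
  [ 0  -1/3  0  |  -2 ]
  [ 0     1  1  |  10 ]
R2 ← -3·R2
  [ 1  2/3  0  |  -1 ]
  [ 0    1  0  |   6 ]
  [ 0    1  1  |  10 ]
R3 ← R3 − R2
  [ 1  2/3  0  |  -1 ]
  [ 0    1  0  |   6 ]
  [ 0    0  1  |   4 ]
R1 ← R1 − 2/3·R2
  [ 1  0  0  |  -5 ]
  [ 0  1  0  |   6 ]
  [ 0  0  1  |   4 ]
Reading off the last column: p = -5, q = 6, r = 4.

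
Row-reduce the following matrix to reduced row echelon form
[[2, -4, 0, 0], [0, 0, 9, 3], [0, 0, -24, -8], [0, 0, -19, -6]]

ρ1 -> 1/2·ρ1
ρ2 -> 1/9·ρ2
ρ3 -> ρ3 + 24·ρ2
ρ4 -> ρ4 + 19·ρ2
ρ3 <-> ρ4
ρ3 -> 3·ρ3
ρ2 -> ρ2 − 1/3·ρ3

[[1, -2, 0, 0], [0, 0, 1, 0], [0, 0, 0, 1], [0, 0, 0, 0]]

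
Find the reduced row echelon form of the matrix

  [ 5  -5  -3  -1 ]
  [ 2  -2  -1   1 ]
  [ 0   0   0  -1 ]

[[1, -1, 0, 0], [0, 0, 1, 0], [0, 0, 0, 1]]

Multiply R1 by 1/5.
Subtract 2 times R1 from R2.
Multiply R2 by 5.
Multiply R3 by -1.
Subtract 7 times R3 from R2.
Add 1/5 times R3 to R1.
Add 3/5 times R2 to R1.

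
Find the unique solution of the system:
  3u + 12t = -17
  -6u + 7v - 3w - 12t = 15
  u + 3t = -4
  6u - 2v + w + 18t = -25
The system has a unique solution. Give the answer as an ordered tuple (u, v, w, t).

(1, -2, -5, -5/3)

Form the augmented matrix and row-reduce:
  [  3   0   0   12  |  -17 ]
  [ -6   7  -3  -12  |   15 ]
  [  1   0   0    3  |   -4 ]
  [  6  -2   1   18  |  -25 ]
r1 := 1/3·r1
  [  1   0   0    4  |  -17/3 ]
  [ -6   7  -3  -12  |     15 ]
  [  1   0   0    3  |     -4 ]
  [  6  -2   1   18  |    -25 ]
r2 := r2 + 6·r1
  [ 1   0   0   4  |  -17/3 ]
  [ 0   7  -3  12  |    -19 ]
  [ 1   0   0   3  |     -4 ]
  [ 6  -2   1  18  |    -25 ]
r3 := r3 − r1
  [ 1   0   0   4  |  -17/3 ]
  [ 0   7  -3  12  |    -19 ]
  [ 0   0   0  -1  |    5/3 ]
  [ 6  -2   1  18  |    -25 ]
r4 := r4 − 6·r1
  [ 1   0   0   4  |  -17/3 ]
  [ 0   7  -3  12  |    -19 ]
  [ 0   0   0  -1  |    5/3 ]
  [ 0  -2   1  -6  |      9 ]
r2 := 1/7·r2
  [ 1   0     0     4  |  -17/3 ]
  [ 0   1  -3/7  12/7  |  -19/7 ]
  [ 0   0     0    -1  |    5/3 ]
  [ 0  -2     1    -6  |      9 ]
r4 := r4 + 2·r2
  [ 1  0     0      4  |  -17/3 ]
  [ 0  1  -3/7   12/7  |  -19/7 ]
  [ 0  0     0     -1  |    5/3 ]
  [ 0  0   1/7  -18/7  |   25/7 ]
r3 <-> r4
  [ 1  0     0      4  |  -17/3 ]
  [ 0  1  -3/7   12/7  |  -19/7 ]
  [ 0  0   1/7  -18/7  |   25/7 ]
  [ 0  0     0     -1  |    5/3 ]
r3 := 7·r3
  [ 1  0     0     4  |  -17/3 ]
  [ 0  1  -3/7  12/7  |  -19/7 ]
  [ 0  0     1   -18  |     25 ]
  [ 0  0     0    -1  |    5/3 ]
r4 := -1·r4
  [ 1  0     0     4  |  -17/3 ]
  [ 0  1  -3/7  12/7  |  -19/7 ]
  [ 0  0     1   -18  |     25 ]
  [ 0  0     0     1  |   -5/3 ]
r3 := r3 + 18·r4
  [ 1  0     0     4  |  -17/3 ]
  [ 0  1  -3/7  12/7  |  -19/7 ]
  [ 0  0     1     0  |     -5 ]
  [ 0  0     0     1  |   -5/3 ]
r2 := r2 − 12/7·r4
  [ 1  0     0  4  |  -17/3 ]
  [ 0  1  -3/7  0  |    1/7 ]
  [ 0  0     1  0  |     -5 ]
  [ 0  0     0  1  |   -5/3 ]
r1 := r1 − 4·r4
  [ 1  0     0  0  |     1 ]
  [ 0  1  -3/7  0  |   1/7 ]
  [ 0  0     1  0  |    -5 ]
  [ 0  0     0  1  |  -5/3 ]
r2 := r2 + 3/7·r3
  [ 1  0  0  0  |     1 ]
  [ 0  1  0  0  |    -2 ]
  [ 0  0  1  0  |    -5 ]
  [ 0  0  0  1  |  -5/3 ]
Reading off the last column: u = 1, v = -2, w = -5, t = -5/3.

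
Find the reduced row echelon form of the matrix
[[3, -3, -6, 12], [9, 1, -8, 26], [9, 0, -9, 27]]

ρ1 ← 1/3·ρ1
  [ 1  -1  -2   4 ]
  [ 9   1  -8  26 ]
  [ 9   0  -9  27 ]
ρ2 ← ρ2 − 9·ρ1
  [ 1  -1  -2    4 ]
  [ 0  10  10  -10 ]
  [ 9   0  -9   27 ]
ρ3 ← ρ3 − 9·ρ1
  [ 1  -1  -2    4 ]
  [ 0  10  10  -10 ]
  [ 0   9   9   -9 ]
ρ2 ← 1/10·ρ2
  [ 1  -1  -2   4 ]
  [ 0   1   1  -1 ]
  [ 0   9   9  -9 ]
ρ3 ← ρ3 − 9·ρ2
  [ 1  -1  -2   4 ]
  [ 0   1   1  -1 ]
  [ 0   0   0   0 ]
ρ1 ← ρ1 + ρ2
  [ 1  0  -1   3 ]
  [ 0  1   1  -1 ]
  [ 0  0   0   0 ]

[[1, 0, -1, 3], [0, 1, 1, -1], [0, 0, 0, 0]]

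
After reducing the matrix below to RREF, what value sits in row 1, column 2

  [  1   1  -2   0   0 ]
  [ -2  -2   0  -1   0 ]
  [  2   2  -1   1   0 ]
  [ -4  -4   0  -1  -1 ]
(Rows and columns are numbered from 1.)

r2 ← r2 + 2·r1
  [  1   1  -2   0   0 ]
  [  0   0  -4  -1   0 ]
  [  2   2  -1   1   0 ]
  [ -4  -4   0  -1  -1 ]
r3 ← r3 − 2·r1
  [  1   1  -2   0   0 ]
  [  0   0  -4  -1   0 ]
  [  0   0   3   1   0 ]
  [ -4  -4   0  -1  -1 ]
r4 ← r4 + 4·r1
  [ 1  1  -2   0   0 ]
  [ 0  0  -4  -1   0 ]
  [ 0  0   3   1   0 ]
  [ 0  0  -8  -1  -1 ]
r2 ← -1/4·r2
  [ 1  1  -2    0   0 ]
  [ 0  0   1  1/4   0 ]
  [ 0  0   3    1   0 ]
  [ 0  0  -8   -1  -1 ]
r3 ← r3 − 3·r2
  [ 1  1  -2    0   0 ]
  [ 0  0   1  1/4   0 ]
  [ 0  0   0  1/4   0 ]
  [ 0  0  -8   -1  -1 ]
r4 ← r4 + 8·r2
  [ 1  1  -2    0   0 ]
  [ 0  0   1  1/4   0 ]
  [ 0  0   0  1/4   0 ]
  [ 0  0   0    1  -1 ]
r3 ← 4·r3
  [ 1  1  -2    0   0 ]
  [ 0  0   1  1/4   0 ]
  [ 0  0   0    1   0 ]
  [ 0  0   0    1  -1 ]
r4 ← r4 − r3
  [ 1  1  -2    0   0 ]
  [ 0  0   1  1/4   0 ]
  [ 0  0   0    1   0 ]
  [ 0  0   0    0  -1 ]
r4 ← -1·r4
  [ 1  1  -2    0  0 ]
  [ 0  0   1  1/4  0 ]
  [ 0  0   0    1  0 ]
  [ 0  0   0    0  1 ]
r2 ← r2 − 1/4·r3
  [ 1  1  -2  0  0 ]
  [ 0  0   1  0  0 ]
  [ 0  0   0  1  0 ]
  [ 0  0   0  0  1 ]
r1 ← r1 + 2·r2
  [ 1  1  0  0  0 ]
  [ 0  0  1  0  0 ]
  [ 0  0  0  1  0 ]
  [ 0  0  0  0  1 ]

1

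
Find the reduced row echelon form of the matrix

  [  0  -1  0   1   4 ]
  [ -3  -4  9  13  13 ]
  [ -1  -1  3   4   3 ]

R1 ↔ R2
  [ -3  -4  9  13  13 ]
  [  0  -1  0   1   4 ]
  [ -1  -1  3   4   3 ]
R1 → -1/3·R1
  [  1  4/3  -3  -13/3  -13/3 ]
  [  0   -1   0      1      4 ]
  [ -1   -1   3      4      3 ]
R3 → R3 + R1
  [ 1  4/3  -3  -13/3  -13/3 ]
  [ 0   -1   0      1      4 ]
  [ 0  1/3   0   -1/3   -4/3 ]
R2 → -1·R2
  [ 1  4/3  -3  -13/3  -13/3 ]
  [ 0    1   0     -1     -4 ]
  [ 0  1/3   0   -1/3   -4/3 ]
R3 → R3 − 1/3·R2
  [ 1  4/3  -3  -13/3  -13/3 ]
  [ 0    1   0     -1     -4 ]
  [ 0    0   0      0      0 ]
R1 → R1 − 4/3·R2
  [ 1  0  -3  -3   1 ]
  [ 0  1   0  -1  -4 ]
  [ 0  0   0   0   0 ]

[[1, 0, -3, -3, 1], [0, 1, 0, -1, -4], [0, 0, 0, 0, 0]]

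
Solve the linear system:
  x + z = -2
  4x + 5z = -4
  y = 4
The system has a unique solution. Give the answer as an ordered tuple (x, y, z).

Form the augmented matrix and row-reduce:
  [ 1  0  1  |  -2 ]
  [ 4  0  5  |  -4 ]
  [ 0  1  0  |   4 ]
Subtract 4 times R1 from R2.
  [ 1  0  1  |  -2 ]
  [ 0  0  1  |   4 ]
  [ 0  1  0  |   4 ]
Swap R2 and R3.
  [ 1  0  1  |  -2 ]
  [ 0  1  0  |   4 ]
  [ 0  0  1  |   4 ]
Subtract R3 from R1.
  [ 1  0  0  |  -6 ]
  [ 0  1  0  |   4 ]
  [ 0  0  1  |   4 ]
Reading off the last column: x = -6, y = 4, z = 4.

(-6, 4, 4)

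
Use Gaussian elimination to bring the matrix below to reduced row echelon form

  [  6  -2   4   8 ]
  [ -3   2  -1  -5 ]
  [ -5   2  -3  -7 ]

[[1, 0, 1, 1], [0, 1, 1, -1], [0, 0, 0, 0]]

r1 → 1/6·r1
  [  1  -1/3  2/3  4/3 ]
  [ -3     2   -1   -5 ]
  [ -5     2   -3   -7 ]
r2 → r2 + 3·r1
  [  1  -1/3  2/3  4/3 ]
  [  0     1    1   -1 ]
  [ -5     2   -3   -7 ]
r3 → r3 + 5·r1
  [ 1  -1/3  2/3   4/3 ]
  [ 0     1    1    -1 ]
  [ 0   1/3  1/3  -1/3 ]
r3 → r3 − 1/3·r2
  [ 1  -1/3  2/3  4/3 ]
  [ 0     1    1   -1 ]
  [ 0     0    0    0 ]
r1 → r1 + 1/3·r2
  [ 1  0  1   1 ]
  [ 0  1  1  -1 ]
  [ 0  0  0   0 ]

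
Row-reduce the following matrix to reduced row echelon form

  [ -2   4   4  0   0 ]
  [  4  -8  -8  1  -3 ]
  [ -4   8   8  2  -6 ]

r1 := -1/2·r1
  [  1  -2  -2  0   0 ]
  [  4  -8  -8  1  -3 ]
  [ -4   8   8  2  -6 ]
r2 := r2 − 4·r1
  [  1  -2  -2  0   0 ]
  [  0   0   0  1  -3 ]
  [ -4   8   8  2  -6 ]
r3 := r3 + 4·r1
  [ 1  -2  -2  0   0 ]
  [ 0   0   0  1  -3 ]
  [ 0   0   0  2  -6 ]
r3 := r3 − 2·r2
  [ 1  -2  -2  0   0 ]
  [ 0   0   0  1  -3 ]
  [ 0   0   0  0   0 ]

[[1, -2, -2, 0, 0], [0, 0, 0, 1, -3], [0, 0, 0, 0, 0]]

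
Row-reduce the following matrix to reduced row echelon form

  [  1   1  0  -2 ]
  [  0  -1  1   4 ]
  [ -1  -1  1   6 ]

[[1, 0, 0, -2], [0, 1, 0, 0], [0, 0, 1, 4]]

R3 -> R3 + R1
  [ 1   1  0  -2 ]
  [ 0  -1  1   4 ]
  [ 0   0  1   4 ]
R2 -> -1·R2
  [ 1  1   0  -2 ]
  [ 0  1  -1  -4 ]
  [ 0  0   1   4 ]
R2 -> R2 + R3
  [ 1  1  0  -2 ]
  [ 0  1  0   0 ]
  [ 0  0  1   4 ]
R1 -> R1 − R2
  [ 1  0  0  -2 ]
  [ 0  1  0   0 ]
  [ 0  0  1   4 ]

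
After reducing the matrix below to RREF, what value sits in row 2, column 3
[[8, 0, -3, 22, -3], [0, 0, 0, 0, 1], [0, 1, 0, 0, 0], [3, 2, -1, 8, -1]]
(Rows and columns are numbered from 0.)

r1 -> 1/8·r1
  [ 1  0  -3/8  11/4  -3/8 ]
  [ 0  0     0     0     1 ]
  [ 0  1     0     0     0 ]
  [ 3  2    -1     8    -1 ]
r4 -> r4 − 3·r1
  [ 1  0  -3/8  11/4  -3/8 ]
  [ 0  0     0     0     1 ]
  [ 0  1     0     0     0 ]
  [ 0  2   1/8  -1/4   1/8 ]
r2 <-> r3
  [ 1  0  -3/8  11/4  -3/8 ]
  [ 0  1     0     0     0 ]
  [ 0  0     0     0     1 ]
  [ 0  2   1/8  -1/4   1/8 ]
r4 -> r4 − 2·r2
  [ 1  0  -3/8  11/4  -3/8 ]
  [ 0  1     0     0     0 ]
  [ 0  0     0     0     1 ]
  [ 0  0   1/8  -1/4   1/8 ]
r3 <-> r4
  [ 1  0  -3/8  11/4  -3/8 ]
  [ 0  1     0     0     0 ]
  [ 0  0   1/8  -1/4   1/8 ]
  [ 0  0     0     0     1 ]
r3 -> 8·r3
  [ 1  0  -3/8  11/4  -3/8 ]
  [ 0  1     0     0     0 ]
  [ 0  0     1    -2     1 ]
  [ 0  0     0     0     1 ]
r3 -> r3 − r4
  [ 1  0  -3/8  11/4  -3/8 ]
  [ 0  1     0     0     0 ]
  [ 0  0     1    -2     0 ]
  [ 0  0     0     0     1 ]
r1 -> r1 + 3/8·r4
  [ 1  0  -3/8  11/4  0 ]
  [ 0  1     0     0  0 ]
  [ 0  0     1    -2  0 ]
  [ 0  0     0     0  1 ]
r1 -> r1 + 3/8·r3
  [ 1  0  0   2  0 ]
  [ 0  1  0   0  0 ]
  [ 0  0  1  -2  0 ]
  [ 0  0  0   0  1 ]

-2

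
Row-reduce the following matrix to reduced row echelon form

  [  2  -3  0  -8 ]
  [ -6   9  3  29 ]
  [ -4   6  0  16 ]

ρ1 → 1/2·ρ1
ρ2 → ρ2 + 6·ρ1
ρ3 → ρ3 + 4·ρ1
ρ2 → 1/3·ρ2

[[1, -3/2, 0, -4], [0, 0, 1, 5/3], [0, 0, 0, 0]]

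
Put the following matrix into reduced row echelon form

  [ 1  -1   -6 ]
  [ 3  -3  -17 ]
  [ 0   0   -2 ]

R2 → R2 − 3·R1
  [ 1  -1  -6 ]
  [ 0   0   1 ]
  [ 0   0  -2 ]
R3 → R3 + 2·R2
  [ 1  -1  -6 ]
  [ 0   0   1 ]
  [ 0   0   0 ]
R1 → R1 + 6·R2
  [ 1  -1  0 ]
  [ 0   0  1 ]
  [ 0   0  0 ]

[[1, -1, 0], [0, 0, 1], [0, 0, 0]]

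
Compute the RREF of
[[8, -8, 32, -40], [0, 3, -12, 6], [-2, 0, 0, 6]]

[[1, 0, 0, -3], [0, 1, -4, 2], [0, 0, 0, 0]]

R1 ← 1/8·R1
  [  1  -1    4  -5 ]
  [  0   3  -12   6 ]
  [ -2   0    0   6 ]
R3 ← R3 + 2·R1
  [ 1  -1    4  -5 ]
  [ 0   3  -12   6 ]
  [ 0  -2    8  -4 ]
R2 ← 1/3·R2
  [ 1  -1   4  -5 ]
  [ 0   1  -4   2 ]
  [ 0  -2   8  -4 ]
R3 ← R3 + 2·R2
  [ 1  -1   4  -5 ]
  [ 0   1  -4   2 ]
  [ 0   0   0   0 ]
R1 ← R1 + R2
  [ 1  0   0  -3 ]
  [ 0  1  -4   2 ]
  [ 0  0   0   0 ]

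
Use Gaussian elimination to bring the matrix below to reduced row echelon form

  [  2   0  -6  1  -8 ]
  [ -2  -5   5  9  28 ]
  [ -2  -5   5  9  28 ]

ρ1 := 1/2·ρ1
ρ2 := ρ2 + 2·ρ1
ρ3 := ρ3 + 2·ρ1
ρ2 := -1/5·ρ2
ρ3 := ρ3 + 5·ρ2

[[1, 0, -3, 1/2, -4], [0, 1, 1/5, -2, -4], [0, 0, 0, 0, 0]]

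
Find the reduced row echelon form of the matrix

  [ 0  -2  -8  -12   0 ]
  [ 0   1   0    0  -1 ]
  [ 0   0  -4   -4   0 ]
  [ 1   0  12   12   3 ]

ρ1 <=> ρ4
  [ 1   0  12   12   3 ]
  [ 0   1   0    0  -1 ]
  [ 0   0  -4   -4   0 ]
  [ 0  -2  -8  -12   0 ]
ρ4 ← ρ4 + 2·ρ2
  [ 1  0  12   12   3 ]
  [ 0  1   0    0  -1 ]
  [ 0  0  -4   -4   0 ]
  [ 0  0  -8  -12  -2 ]
ρ3 ← -1/4·ρ3
  [ 1  0  12   12   3 ]
  [ 0  1   0    0  -1 ]
  [ 0  0   1    1   0 ]
  [ 0  0  -8  -12  -2 ]
ρ4 ← ρ4 + 8·ρ3
  [ 1  0  12  12   3 ]
  [ 0  1   0   0  -1 ]
  [ 0  0   1   1   0 ]
  [ 0  0   0  -4  -2 ]
ρ4 ← -1/4·ρ4
  [ 1  0  12  12    3 ]
  [ 0  1   0   0   -1 ]
  [ 0  0   1   1    0 ]
  [ 0  0   0   1  1/2 ]
ρ3 ← ρ3 − ρ4
  [ 1  0  12  12     3 ]
  [ 0  1   0   0    -1 ]
  [ 0  0   1   0  -1/2 ]
  [ 0  0   0   1   1/2 ]
ρ1 ← ρ1 − 12·ρ4
  [ 1  0  12  0    -3 ]
  [ 0  1   0  0    -1 ]
  [ 0  0   1  0  -1/2 ]
  [ 0  0   0  1   1/2 ]
ρ1 ← ρ1 − 12·ρ3
  [ 1  0  0  0     3 ]
  [ 0  1  0  0    -1 ]
  [ 0  0  1  0  -1/2 ]
  [ 0  0  0  1   1/2 ]

[[1, 0, 0, 0, 3], [0, 1, 0, 0, -1], [0, 0, 1, 0, -1/2], [0, 0, 0, 1, 1/2]]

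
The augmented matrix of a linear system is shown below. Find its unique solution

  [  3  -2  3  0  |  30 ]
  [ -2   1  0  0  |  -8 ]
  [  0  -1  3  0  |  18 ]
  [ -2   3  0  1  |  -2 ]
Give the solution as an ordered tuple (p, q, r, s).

(4, 0, 6, 6)

r1 ← 1/3·r1
r2 ← r2 + 2·r1
r4 ← r4 + 2·r1
r2 ← -3·r2
r3 ← r3 + r2
r4 ← r4 − 5/3·r2
r3 ← -1/3·r3
r4 ← r4 − 12·r3
r2 ← r2 + 6·r3
r1 ← r1 − r3
r1 ← r1 + 2/3·r2
Reading off the last column: p = 4, q = 0, r = 6, s = 6.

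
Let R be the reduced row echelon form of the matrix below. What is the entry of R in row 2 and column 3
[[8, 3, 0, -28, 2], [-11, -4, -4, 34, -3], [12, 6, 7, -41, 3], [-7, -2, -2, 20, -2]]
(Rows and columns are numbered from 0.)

R1 := 1/8·R1
  [   1  3/8   0  -7/2  1/4 ]
  [ -11   -4  -4    34   -3 ]
  [  12    6   7   -41    3 ]
  [  -7   -2  -2    20   -2 ]
R2 := R2 + 11·R1
  [  1  3/8   0  -7/2   1/4 ]
  [  0  1/8  -4  -9/2  -1/4 ]
  [ 12    6   7   -41     3 ]
  [ -7   -2  -2    20    -2 ]
R3 := R3 − 12·R1
  [  1  3/8   0  -7/2   1/4 ]
  [  0  1/8  -4  -9/2  -1/4 ]
  [  0  3/2   7     1     0 ]
  [ -7   -2  -2    20    -2 ]
R4 := R4 + 7·R1
  [ 1  3/8   0  -7/2   1/4 ]
  [ 0  1/8  -4  -9/2  -1/4 ]
  [ 0  3/2   7     1     0 ]
  [ 0  5/8  -2  -9/2  -1/4 ]
R2 := 8·R2
  [ 1  3/8    0  -7/2   1/4 ]
  [ 0    1  -32   -36    -2 ]
  [ 0  3/2    7     1     0 ]
  [ 0  5/8   -2  -9/2  -1/4 ]
R3 := R3 − 3/2·R2
  [ 1  3/8    0  -7/2   1/4 ]
  [ 0    1  -32   -36    -2 ]
  [ 0    0   55    55     3 ]
  [ 0  5/8   -2  -9/2  -1/4 ]
R4 := R4 − 5/8·R2
  [ 1  3/8    0  -7/2  1/4 ]
  [ 0    1  -32   -36   -2 ]
  [ 0    0   55    55    3 ]
  [ 0    0   18    18    1 ]
R3 := 1/55·R3
  [ 1  3/8    0  -7/2   1/4 ]
  [ 0    1  -32   -36    -2 ]
  [ 0    0    1     1  3/55 ]
  [ 0    0   18    18     1 ]
R4 := R4 − 18·R3
  [ 1  3/8    0  -7/2   1/4 ]
  [ 0    1  -32   -36    -2 ]
  [ 0    0    1     1  3/55 ]
  [ 0    0    0     0  1/55 ]
R4 := 55·R4
  [ 1  3/8    0  -7/2   1/4 ]
  [ 0    1  -32   -36    -2 ]
  [ 0    0    1     1  3/55 ]
  [ 0    0    0     0     1 ]
R3 := R3 − 3/55·R4
  [ 1  3/8    0  -7/2  1/4 ]
  [ 0    1  -32   -36   -2 ]
  [ 0    0    1     1    0 ]
  [ 0    0    0     0    1 ]
R2 := R2 + 2·R4
  [ 1  3/8    0  -7/2  1/4 ]
  [ 0    1  -32   -36    0 ]
  [ 0    0    1     1    0 ]
  [ 0    0    0     0    1 ]
R1 := R1 − 1/4·R4
  [ 1  3/8    0  -7/2  0 ]
  [ 0    1  -32   -36  0 ]
  [ 0    0    1     1  0 ]
  [ 0    0    0     0  1 ]
R2 := R2 + 32·R3
  [ 1  3/8  0  -7/2  0 ]
  [ 0    1  0    -4  0 ]
  [ 0    0  1     1  0 ]
  [ 0    0  0     0  1 ]
R1 := R1 − 3/8·R2
  [ 1  0  0  -2  0 ]
  [ 0  1  0  -4  0 ]
  [ 0  0  1   1  0 ]
  [ 0  0  0   0  1 ]

1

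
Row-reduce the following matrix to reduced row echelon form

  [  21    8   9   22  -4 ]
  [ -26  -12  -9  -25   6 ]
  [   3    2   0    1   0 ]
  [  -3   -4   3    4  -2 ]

[[1, 0, 0, -1, 0], [0, 1, 0, 2, 0], [0, 0, 1, 3, 0], [0, 0, 0, 0, 1]]

Multiply ρ1 by 1/21.
  [   1  8/21  3/7  22/21  -4/21 ]
  [ -26   -12   -9    -25      6 ]
  [   3     2    0      1      0 ]
  [  -3    -4    3      4     -2 ]
Add 26 times ρ1 to ρ2.
  [  1    8/21   3/7  22/21  -4/21 ]
  [  0  -44/21  15/7  47/21  22/21 ]
  [  3       2     0      1      0 ]
  [ -3      -4     3      4     -2 ]
Subtract 3 times ρ1 from ρ3.
  [  1    8/21   3/7  22/21  -4/21 ]
  [  0  -44/21  15/7  47/21  22/21 ]
  [  0     6/7  -9/7  -15/7    4/7 ]
  [ -3      -4     3      4     -2 ]
Add 3 times ρ1 to ρ4.
  [ 1    8/21   3/7  22/21  -4/21 ]
  [ 0  -44/21  15/7  47/21  22/21 ]
  [ 0     6/7  -9/7  -15/7    4/7 ]
  [ 0   -20/7  30/7   50/7  -18/7 ]
Multiply ρ2 by -21/44.
  [ 1   8/21     3/7   22/21  -4/21 ]
  [ 0      1  -45/44  -47/44   -1/2 ]
  [ 0    6/7    -9/7   -15/7    4/7 ]
  [ 0  -20/7    30/7    50/7  -18/7 ]
Subtract 6/7 times ρ2 from ρ3.
  [ 1   8/21     3/7   22/21  -4/21 ]
  [ 0      1  -45/44  -47/44   -1/2 ]
  [ 0      0   -9/22  -27/22      1 ]
  [ 0  -20/7    30/7    50/7  -18/7 ]
Add 20/7 times ρ2 to ρ4.
  [ 1  8/21     3/7   22/21  -4/21 ]
  [ 0     1  -45/44  -47/44   -1/2 ]
  [ 0     0   -9/22  -27/22      1 ]
  [ 0     0   15/11   45/11     -4 ]
Multiply ρ3 by -22/9.
  [ 1  8/21     3/7   22/21  -4/21 ]
  [ 0     1  -45/44  -47/44   -1/2 ]
  [ 0     0       1       3  -22/9 ]
  [ 0     0   15/11   45/11     -4 ]
Subtract 15/11 times ρ3 from ρ4.
  [ 1  8/21     3/7   22/21  -4/21 ]
  [ 0     1  -45/44  -47/44   -1/2 ]
  [ 0     0       1       3  -22/9 ]
  [ 0     0       0       0   -2/3 ]
Multiply ρ4 by -3/2.
  [ 1  8/21     3/7   22/21  -4/21 ]
  [ 0     1  -45/44  -47/44   -1/2 ]
  [ 0     0       1       3  -22/9 ]
  [ 0     0       0       0      1 ]
Add 22/9 times ρ4 to ρ3.
  [ 1  8/21     3/7   22/21  -4/21 ]
  [ 0     1  -45/44  -47/44   -1/2 ]
  [ 0     0       1       3      0 ]
  [ 0     0       0       0      1 ]
Add 1/2 times ρ4 to ρ2.
  [ 1  8/21     3/7   22/21  -4/21 ]
  [ 0     1  -45/44  -47/44      0 ]
  [ 0     0       1       3      0 ]
  [ 0     0       0       0      1 ]
Add 4/21 times ρ4 to ρ1.
  [ 1  8/21     3/7   22/21  0 ]
  [ 0     1  -45/44  -47/44  0 ]
  [ 0     0       1       3  0 ]
  [ 0     0       0       0  1 ]
Add 45/44 times ρ3 to ρ2.
  [ 1  8/21  3/7  22/21  0 ]
  [ 0     1    0      2  0 ]
  [ 0     0    1      3  0 ]
  [ 0     0    0      0  1 ]
Subtract 3/7 times ρ3 from ρ1.
  [ 1  8/21  0  -5/21  0 ]
  [ 0     1  0      2  0 ]
  [ 0     0  1      3  0 ]
  [ 0     0  0      0  1 ]
Subtract 8/21 times ρ2 from ρ1.
  [ 1  0  0  -1  0 ]
  [ 0  1  0   2  0 ]
  [ 0  0  1   3  0 ]
  [ 0  0  0   0  1 ]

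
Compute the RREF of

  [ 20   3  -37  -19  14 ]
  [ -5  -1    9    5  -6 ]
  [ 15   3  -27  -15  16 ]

[[1, 0, -2, -4/5, 0], [0, 1, 1, -1, 0], [0, 0, 0, 0, 1]]

r1 := 1/20·r1
r2 := r2 + 5·r1
r3 := r3 − 15·r1
r2 := -4·r2
r3 := r3 − 3/4·r2
r3 := -1/2·r3
r2 := r2 − 10·r3
r1 := r1 − 7/10·r3
r1 := r1 − 3/20·r2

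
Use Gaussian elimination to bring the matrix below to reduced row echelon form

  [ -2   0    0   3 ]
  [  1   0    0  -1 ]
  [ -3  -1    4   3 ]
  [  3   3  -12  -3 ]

[[1, 0, 0, 0], [0, 1, -4, 0], [0, 0, 0, 1], [0, 0, 0, 0]]

r1 := -1/2·r1
  [  1   0    0  -3/2 ]
  [  1   0    0    -1 ]
  [ -3  -1    4     3 ]
  [  3   3  -12    -3 ]
r2 := r2 − r1
  [  1   0    0  -3/2 ]
  [  0   0    0   1/2 ]
  [ -3  -1    4     3 ]
  [  3   3  -12    -3 ]
r3 := r3 + 3·r1
  [ 1   0    0  -3/2 ]
  [ 0   0    0   1/2 ]
  [ 0  -1    4  -3/2 ]
  [ 3   3  -12    -3 ]
r4 := r4 − 3·r1
  [ 1   0    0  -3/2 ]
  [ 0   0    0   1/2 ]
  [ 0  -1    4  -3/2 ]
  [ 0   3  -12   3/2 ]
r2 <=> r3
  [ 1   0    0  -3/2 ]
  [ 0  -1    4  -3/2 ]
  [ 0   0    0   1/2 ]
  [ 0   3  -12   3/2 ]
r2 := -1·r2
  [ 1  0    0  -3/2 ]
  [ 0  1   -4   3/2 ]
  [ 0  0    0   1/2 ]
  [ 0  3  -12   3/2 ]
r4 := r4 − 3·r2
  [ 1  0   0  -3/2 ]
  [ 0  1  -4   3/2 ]
  [ 0  0   0   1/2 ]
  [ 0  0   0    -3 ]
r3 := 2·r3
  [ 1  0   0  -3/2 ]
  [ 0  1  -4   3/2 ]
  [ 0  0   0     1 ]
  [ 0  0   0    -3 ]
r4 := r4 + 3·r3
  [ 1  0   0  -3/2 ]
  [ 0  1  -4   3/2 ]
  [ 0  0   0     1 ]
  [ 0  0   0     0 ]
r2 := r2 − 3/2·r3
  [ 1  0   0  -3/2 ]
  [ 0  1  -4     0 ]
  [ 0  0   0     1 ]
  [ 0  0   0     0 ]
r1 := r1 + 3/2·r3
  [ 1  0   0  0 ]
  [ 0  1  -4  0 ]
  [ 0  0   0  1 ]
  [ 0  0   0  0 ]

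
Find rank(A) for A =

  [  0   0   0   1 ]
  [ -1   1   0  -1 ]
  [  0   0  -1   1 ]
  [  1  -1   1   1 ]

R1 <=> R2
  [ -1   1   0  -1 ]
  [  0   0   0   1 ]
  [  0   0  -1   1 ]
  [  1  -1   1   1 ]
R1 -> -1·R1
  [ 1  -1   0  1 ]
  [ 0   0   0  1 ]
  [ 0   0  -1  1 ]
  [ 1  -1   1  1 ]
R4 -> R4 − R1
  [ 1  -1   0  1 ]
  [ 0   0   0  1 ]
  [ 0   0  -1  1 ]
  [ 0   0   1  0 ]
R2 <=> R3
  [ 1  -1   0  1 ]
  [ 0   0  -1  1 ]
  [ 0   0   0  1 ]
  [ 0   0   1  0 ]
R2 -> -1·R2
  [ 1  -1  0   1 ]
  [ 0   0  1  -1 ]
  [ 0   0  0   1 ]
  [ 0   0  1   0 ]
R4 -> R4 − R2
  [ 1  -1  0   1 ]
  [ 0   0  1  -1 ]
  [ 0   0  0   1 ]
  [ 0   0  0   1 ]
R4 -> R4 − R3
  [ 1  -1  0   1 ]
  [ 0   0  1  -1 ]
  [ 0   0  0   1 ]
  [ 0   0  0   0 ]
R2 -> R2 + R3
  [ 1  -1  0  1 ]
  [ 0   0  1  0 ]
  [ 0   0  0  1 ]
  [ 0   0  0  0 ]
R1 -> R1 − R3
  [ 1  -1  0  0 ]
  [ 0   0  1  0 ]
  [ 0   0  0  1 ]
  [ 0   0  0  0 ]
The reduced form has 3 nonzero rows.

rank = 3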